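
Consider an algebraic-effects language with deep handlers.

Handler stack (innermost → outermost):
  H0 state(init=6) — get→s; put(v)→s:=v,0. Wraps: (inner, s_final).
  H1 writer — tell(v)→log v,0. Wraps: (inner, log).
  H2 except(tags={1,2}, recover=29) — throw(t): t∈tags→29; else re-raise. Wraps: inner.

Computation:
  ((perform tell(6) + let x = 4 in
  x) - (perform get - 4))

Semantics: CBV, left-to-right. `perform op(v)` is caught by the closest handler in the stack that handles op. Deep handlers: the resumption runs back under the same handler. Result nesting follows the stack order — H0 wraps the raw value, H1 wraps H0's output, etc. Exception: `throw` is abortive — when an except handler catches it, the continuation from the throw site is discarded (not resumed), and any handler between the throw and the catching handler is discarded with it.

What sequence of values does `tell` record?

Step-by-step:
tell(6) @ H1 ⇒ log+=6
get @ H0 ⇒ 6
H0 returns (2, 6)
H1 returns ((2, 6), (6))
H2 returns ((2, 6), (6))
= ((2, 6), (6))

Answer: (6)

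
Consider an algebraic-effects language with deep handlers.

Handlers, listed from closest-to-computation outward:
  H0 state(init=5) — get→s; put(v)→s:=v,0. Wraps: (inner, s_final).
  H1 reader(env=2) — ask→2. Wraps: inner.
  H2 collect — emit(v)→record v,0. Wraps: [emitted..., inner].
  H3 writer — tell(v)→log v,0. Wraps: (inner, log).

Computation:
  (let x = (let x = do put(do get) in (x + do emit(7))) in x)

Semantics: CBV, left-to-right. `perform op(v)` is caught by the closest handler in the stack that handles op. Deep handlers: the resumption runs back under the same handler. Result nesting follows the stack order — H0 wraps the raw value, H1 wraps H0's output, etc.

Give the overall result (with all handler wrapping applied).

Answer: ([7, (0, 5)], ())

Working:
get @ H0 ⇒ 5
put(5) @ H0 ⇒ s:=5
emit(7) @ H2 ⇒ out+=7
H0 returns (0, 5)
H1 returns (0, 5)
H2 returns [7, (0, 5)]
H3 returns ([7, (0, 5)], ())
= ([7, (0, 5)], ())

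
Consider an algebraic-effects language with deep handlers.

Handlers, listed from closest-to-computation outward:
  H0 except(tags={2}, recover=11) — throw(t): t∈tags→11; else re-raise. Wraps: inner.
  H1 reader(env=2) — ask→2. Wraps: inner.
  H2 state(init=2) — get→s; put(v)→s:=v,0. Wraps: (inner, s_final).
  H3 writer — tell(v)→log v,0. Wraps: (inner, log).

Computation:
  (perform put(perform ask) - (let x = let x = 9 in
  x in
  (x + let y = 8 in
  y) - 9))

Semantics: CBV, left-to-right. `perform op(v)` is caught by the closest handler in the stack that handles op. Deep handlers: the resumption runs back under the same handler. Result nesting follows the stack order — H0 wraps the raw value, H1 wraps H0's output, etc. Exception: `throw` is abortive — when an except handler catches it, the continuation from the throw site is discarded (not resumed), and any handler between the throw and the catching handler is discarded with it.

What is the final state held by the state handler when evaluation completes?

Step-by-step:
ask @ H1 ⇒ 2
put(2) @ H2 ⇒ s:=2
H0 returns -8
H1 returns -8
H2 returns (-8, 2)
H3 returns ((-8, 2), ())
= ((-8, 2), ())

Answer: 2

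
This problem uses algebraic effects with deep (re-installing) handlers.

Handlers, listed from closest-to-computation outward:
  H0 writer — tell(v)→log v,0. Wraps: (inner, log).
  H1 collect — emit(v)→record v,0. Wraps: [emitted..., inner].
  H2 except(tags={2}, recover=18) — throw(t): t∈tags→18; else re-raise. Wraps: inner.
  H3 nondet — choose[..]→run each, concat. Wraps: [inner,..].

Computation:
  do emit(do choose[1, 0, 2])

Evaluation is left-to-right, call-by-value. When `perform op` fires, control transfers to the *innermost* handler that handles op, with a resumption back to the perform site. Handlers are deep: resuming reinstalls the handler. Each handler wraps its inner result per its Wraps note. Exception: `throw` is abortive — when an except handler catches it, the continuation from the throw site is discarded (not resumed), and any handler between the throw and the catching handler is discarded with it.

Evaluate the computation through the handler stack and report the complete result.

Answer: [[1, (0, ())], [0, (0, ())], [2, (0, ())]]

Working:
choose[1, 0, 2] @ H3
  branch[0] choose=1:
    emit(1) @ H1 ⇒ out+=1
    H0 returns (0, ())
    H1 returns [1, (0, ())]
    H2 returns [1, (0, ())]
    H3 returns [[1, (0, ())]]
  branch[1] choose=0:
    emit(0) @ H1 ⇒ out+=0
    H0 returns (0, ())
    H1 returns [0, (0, ())]
    H2 returns [0, (0, ())]
    H3 returns [[0, (0, ())]]
  branch[2] choose=2:
    emit(2) @ H1 ⇒ out+=2
    H0 returns (0, ())
    H1 returns [2, (0, ())]
    H2 returns [2, (0, ())]
    H3 returns [[2, (0, ())]]
= [[1, (0, ())], [0, (0, ())], [2, (0, ())]]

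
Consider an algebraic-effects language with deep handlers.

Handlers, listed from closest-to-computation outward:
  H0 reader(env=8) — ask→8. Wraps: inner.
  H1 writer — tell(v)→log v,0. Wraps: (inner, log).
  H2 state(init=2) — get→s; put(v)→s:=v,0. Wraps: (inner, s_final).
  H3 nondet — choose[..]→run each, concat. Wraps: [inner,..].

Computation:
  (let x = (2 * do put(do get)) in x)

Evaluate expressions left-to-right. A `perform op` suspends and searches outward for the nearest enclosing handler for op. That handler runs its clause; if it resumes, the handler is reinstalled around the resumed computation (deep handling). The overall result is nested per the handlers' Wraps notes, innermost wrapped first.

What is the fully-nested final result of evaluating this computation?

Answer: [((0, ()), 2)]

Step-by-step:
get @ H2 ⇒ 2
put(2) @ H2 ⇒ s:=2
H0 returns 0
H1 returns (0, ())
H2 returns ((0, ()), 2)
H3 returns [((0, ()), 2)]
= [((0, ()), 2)]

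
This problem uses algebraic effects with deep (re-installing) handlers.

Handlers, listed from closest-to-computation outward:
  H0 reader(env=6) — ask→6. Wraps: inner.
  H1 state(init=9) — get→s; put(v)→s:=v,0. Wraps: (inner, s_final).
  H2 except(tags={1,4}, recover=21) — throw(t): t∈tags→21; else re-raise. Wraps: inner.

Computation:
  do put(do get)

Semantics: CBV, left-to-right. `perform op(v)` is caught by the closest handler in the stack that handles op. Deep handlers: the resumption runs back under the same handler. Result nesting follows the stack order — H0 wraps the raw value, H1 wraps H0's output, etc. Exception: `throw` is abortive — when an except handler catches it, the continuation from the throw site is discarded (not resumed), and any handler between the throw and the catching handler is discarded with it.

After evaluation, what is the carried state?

Answer: 9

Evaluation trace:
get @ H1 ⇒ 9
put(9) @ H1 ⇒ s:=9
H0 returns 0
H1 returns (0, 9)
H2 returns (0, 9)
= (0, 9)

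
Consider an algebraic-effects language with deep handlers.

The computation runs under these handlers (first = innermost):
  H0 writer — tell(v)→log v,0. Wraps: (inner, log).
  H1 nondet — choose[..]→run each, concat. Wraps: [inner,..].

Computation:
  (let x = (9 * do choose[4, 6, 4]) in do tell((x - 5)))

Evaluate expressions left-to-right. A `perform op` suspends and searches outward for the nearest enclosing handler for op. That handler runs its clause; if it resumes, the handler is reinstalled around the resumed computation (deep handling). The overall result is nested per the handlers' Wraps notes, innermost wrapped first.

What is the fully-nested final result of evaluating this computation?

Working:
choose[4, 6, 4] @ H1
  branch[0] choose=4:
    tell(31) @ H0 ⇒ log+=31
    H0 returns (0, (31))
    H1 returns [(0, (31))]
  branch[1] choose=6:
    tell(49) @ H0 ⇒ log+=49
    H0 returns (0, (49))
    H1 returns [(0, (49))]
  branch[2] choose=4:
    tell(31) @ H0 ⇒ log+=31
    H0 returns (0, (31))
    H1 returns [(0, (31))]
= [(0, (31)), (0, (49)), (0, (31))]

Answer: [(0, (31)), (0, (49)), (0, (31))]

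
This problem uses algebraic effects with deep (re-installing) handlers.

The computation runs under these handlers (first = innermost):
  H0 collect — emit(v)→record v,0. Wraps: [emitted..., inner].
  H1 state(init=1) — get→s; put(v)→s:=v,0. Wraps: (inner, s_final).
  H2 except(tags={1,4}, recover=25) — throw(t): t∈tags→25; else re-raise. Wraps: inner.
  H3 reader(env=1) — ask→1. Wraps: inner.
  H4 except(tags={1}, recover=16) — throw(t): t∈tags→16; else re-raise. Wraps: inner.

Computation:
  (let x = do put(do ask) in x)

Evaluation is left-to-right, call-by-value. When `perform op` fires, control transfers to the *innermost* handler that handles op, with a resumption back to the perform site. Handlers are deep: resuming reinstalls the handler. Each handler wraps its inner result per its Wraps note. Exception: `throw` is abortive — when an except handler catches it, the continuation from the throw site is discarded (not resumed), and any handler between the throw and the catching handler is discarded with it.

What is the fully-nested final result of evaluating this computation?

Step-by-step:
ask @ H3 ⇒ 1
put(1) @ H1 ⇒ s:=1
H0 returns [0]
H1 returns ([0], 1)
H2 returns ([0], 1)
H3 returns ([0], 1)
H4 returns ([0], 1)
= ([0], 1)

Answer: ([0], 1)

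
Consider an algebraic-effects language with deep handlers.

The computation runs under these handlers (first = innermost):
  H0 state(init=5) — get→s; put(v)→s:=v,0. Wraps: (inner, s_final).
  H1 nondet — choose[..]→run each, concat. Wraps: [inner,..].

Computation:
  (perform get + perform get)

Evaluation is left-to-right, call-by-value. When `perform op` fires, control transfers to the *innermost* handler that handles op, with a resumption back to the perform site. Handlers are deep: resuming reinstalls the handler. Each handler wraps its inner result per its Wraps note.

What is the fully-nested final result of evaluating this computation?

Answer: [(10, 5)]

Step-by-step:
get @ H0 ⇒ 5
get @ H0 ⇒ 5
H0 returns (10, 5)
H1 returns [(10, 5)]
= [(10, 5)]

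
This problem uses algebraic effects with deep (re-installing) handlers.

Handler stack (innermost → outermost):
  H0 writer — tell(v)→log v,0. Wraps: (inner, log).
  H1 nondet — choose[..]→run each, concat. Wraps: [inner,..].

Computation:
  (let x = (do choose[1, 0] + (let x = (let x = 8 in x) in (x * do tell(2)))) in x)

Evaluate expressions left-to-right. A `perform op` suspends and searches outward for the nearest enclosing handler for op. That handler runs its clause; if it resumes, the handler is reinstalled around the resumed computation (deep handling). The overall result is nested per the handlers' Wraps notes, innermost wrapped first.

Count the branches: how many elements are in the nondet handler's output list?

Answer: 2

Evaluation trace:
choose[1, 0] @ H1
  branch[0] choose=1:
    tell(2) @ H0 ⇒ log+=2
    H0 returns (1, (2))
    H1 returns [(1, (2))]
  branch[1] choose=0:
    tell(2) @ H0 ⇒ log+=2
    H0 returns (0, (2))
    H1 returns [(0, (2))]
= [(1, (2)), (0, (2))]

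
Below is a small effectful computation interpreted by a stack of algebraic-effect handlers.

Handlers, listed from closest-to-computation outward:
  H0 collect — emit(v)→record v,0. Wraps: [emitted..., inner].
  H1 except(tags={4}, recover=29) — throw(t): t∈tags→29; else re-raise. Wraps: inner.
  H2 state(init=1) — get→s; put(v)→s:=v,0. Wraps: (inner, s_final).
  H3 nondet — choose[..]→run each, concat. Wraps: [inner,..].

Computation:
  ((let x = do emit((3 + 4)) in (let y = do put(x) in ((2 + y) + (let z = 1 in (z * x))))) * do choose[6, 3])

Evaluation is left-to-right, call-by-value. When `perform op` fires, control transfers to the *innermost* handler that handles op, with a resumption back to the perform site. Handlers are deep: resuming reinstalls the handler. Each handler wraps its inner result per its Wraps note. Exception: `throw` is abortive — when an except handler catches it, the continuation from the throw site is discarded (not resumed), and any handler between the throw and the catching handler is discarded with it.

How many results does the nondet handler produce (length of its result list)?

Answer: 2

Working:
emit(7) @ H0 ⇒ out+=7
put(0) @ H2 ⇒ s:=0
choose[6, 3] @ H3
  branch[0] choose=6:
    H0 returns [7, 12]
    H1 returns [7, 12]
    H2 returns ([7, 12], 0)
    H3 returns [([7, 12], 0)]
  branch[1] choose=3:
    H0 returns [7, 6]
    H1 returns [7, 6]
    H2 returns ([7, 6], 0)
    H3 returns [([7, 6], 0)]
= [([7, 12], 0), ([7, 6], 0)]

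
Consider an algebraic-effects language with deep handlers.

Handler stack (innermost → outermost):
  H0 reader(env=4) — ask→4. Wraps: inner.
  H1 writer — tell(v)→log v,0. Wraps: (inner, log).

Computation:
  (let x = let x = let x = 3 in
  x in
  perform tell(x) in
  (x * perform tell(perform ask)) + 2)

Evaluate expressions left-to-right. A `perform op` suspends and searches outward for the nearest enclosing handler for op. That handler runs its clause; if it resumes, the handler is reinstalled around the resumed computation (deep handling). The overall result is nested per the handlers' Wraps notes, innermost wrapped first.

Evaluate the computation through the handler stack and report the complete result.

Working:
tell(3) @ H1 ⇒ log+=3
ask @ H0 ⇒ 4
tell(4) @ H1 ⇒ log+=4
H0 returns 2
H1 returns (2, (3, 4))
= (2, (3, 4))

Answer: (2, (3, 4))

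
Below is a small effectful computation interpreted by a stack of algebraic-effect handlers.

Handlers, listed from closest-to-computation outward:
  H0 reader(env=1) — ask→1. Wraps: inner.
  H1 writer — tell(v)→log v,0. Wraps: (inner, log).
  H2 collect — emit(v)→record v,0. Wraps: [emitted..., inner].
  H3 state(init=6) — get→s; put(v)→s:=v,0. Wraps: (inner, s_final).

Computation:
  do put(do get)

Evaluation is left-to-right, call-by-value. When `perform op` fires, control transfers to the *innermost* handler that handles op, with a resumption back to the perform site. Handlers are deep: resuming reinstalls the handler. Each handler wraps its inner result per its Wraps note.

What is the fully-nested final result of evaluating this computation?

Answer: ([(0, ())], 6)

Working:
get @ H3 ⇒ 6
put(6) @ H3 ⇒ s:=6
H0 returns 0
H1 returns (0, ())
H2 returns [(0, ())]
H3 returns ([(0, ())], 6)
= ([(0, ())], 6)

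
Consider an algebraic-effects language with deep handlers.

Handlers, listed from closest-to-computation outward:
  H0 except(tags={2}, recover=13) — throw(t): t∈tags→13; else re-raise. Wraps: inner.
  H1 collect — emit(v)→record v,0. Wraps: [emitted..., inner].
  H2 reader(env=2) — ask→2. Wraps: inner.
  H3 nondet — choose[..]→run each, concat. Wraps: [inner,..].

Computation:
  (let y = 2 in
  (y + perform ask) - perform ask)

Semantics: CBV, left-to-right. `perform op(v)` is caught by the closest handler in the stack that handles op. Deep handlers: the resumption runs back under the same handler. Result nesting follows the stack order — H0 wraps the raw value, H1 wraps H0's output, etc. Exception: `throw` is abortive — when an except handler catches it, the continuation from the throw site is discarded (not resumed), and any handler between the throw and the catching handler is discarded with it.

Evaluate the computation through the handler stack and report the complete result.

Working:
ask @ H2 ⇒ 2
ask @ H2 ⇒ 2
H0 returns 2
H1 returns [2]
H2 returns [2]
H3 returns [[2]]
= [[2]]

Answer: [[2]]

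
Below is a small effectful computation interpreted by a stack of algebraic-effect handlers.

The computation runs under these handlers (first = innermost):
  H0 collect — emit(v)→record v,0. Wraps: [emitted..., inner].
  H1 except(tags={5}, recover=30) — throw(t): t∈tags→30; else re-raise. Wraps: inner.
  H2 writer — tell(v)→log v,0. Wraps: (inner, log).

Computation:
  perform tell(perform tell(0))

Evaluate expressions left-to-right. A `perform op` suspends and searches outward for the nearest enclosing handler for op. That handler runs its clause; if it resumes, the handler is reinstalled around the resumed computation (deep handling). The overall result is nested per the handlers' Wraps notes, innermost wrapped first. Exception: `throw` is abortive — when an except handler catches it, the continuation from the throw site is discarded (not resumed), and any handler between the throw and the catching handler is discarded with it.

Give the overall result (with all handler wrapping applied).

Evaluation trace:
tell(0) @ H2 ⇒ log+=0
tell(0) @ H2 ⇒ log+=0
H0 returns [0]
H1 returns [0]
H2 returns ([0], (0, 0))
= ([0], (0, 0))

Answer: ([0], (0, 0))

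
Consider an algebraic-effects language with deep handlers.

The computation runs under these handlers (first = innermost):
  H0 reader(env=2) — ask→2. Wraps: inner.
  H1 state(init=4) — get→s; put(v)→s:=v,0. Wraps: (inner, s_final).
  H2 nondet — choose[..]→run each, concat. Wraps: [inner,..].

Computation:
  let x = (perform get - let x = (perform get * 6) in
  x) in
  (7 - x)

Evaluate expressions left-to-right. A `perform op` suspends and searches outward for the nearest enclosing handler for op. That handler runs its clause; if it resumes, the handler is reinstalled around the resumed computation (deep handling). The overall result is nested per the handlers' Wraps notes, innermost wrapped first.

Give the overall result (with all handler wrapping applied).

Step-by-step:
get @ H1 ⇒ 4
get @ H1 ⇒ 4
H0 returns 27
H1 returns (27, 4)
H2 returns [(27, 4)]
= [(27, 4)]

Answer: [(27, 4)]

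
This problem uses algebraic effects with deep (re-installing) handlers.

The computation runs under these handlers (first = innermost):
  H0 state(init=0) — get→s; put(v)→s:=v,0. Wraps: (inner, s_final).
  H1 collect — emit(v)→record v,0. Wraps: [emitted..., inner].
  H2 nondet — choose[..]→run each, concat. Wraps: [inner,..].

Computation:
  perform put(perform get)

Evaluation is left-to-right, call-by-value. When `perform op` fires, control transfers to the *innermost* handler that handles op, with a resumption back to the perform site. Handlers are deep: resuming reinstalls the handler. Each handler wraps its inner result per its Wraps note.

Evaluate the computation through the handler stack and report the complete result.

Answer: [[(0, 0)]]

Evaluation trace:
get @ H0 ⇒ 0
put(0) @ H0 ⇒ s:=0
H0 returns (0, 0)
H1 returns [(0, 0)]
H2 returns [[(0, 0)]]
= [[(0, 0)]]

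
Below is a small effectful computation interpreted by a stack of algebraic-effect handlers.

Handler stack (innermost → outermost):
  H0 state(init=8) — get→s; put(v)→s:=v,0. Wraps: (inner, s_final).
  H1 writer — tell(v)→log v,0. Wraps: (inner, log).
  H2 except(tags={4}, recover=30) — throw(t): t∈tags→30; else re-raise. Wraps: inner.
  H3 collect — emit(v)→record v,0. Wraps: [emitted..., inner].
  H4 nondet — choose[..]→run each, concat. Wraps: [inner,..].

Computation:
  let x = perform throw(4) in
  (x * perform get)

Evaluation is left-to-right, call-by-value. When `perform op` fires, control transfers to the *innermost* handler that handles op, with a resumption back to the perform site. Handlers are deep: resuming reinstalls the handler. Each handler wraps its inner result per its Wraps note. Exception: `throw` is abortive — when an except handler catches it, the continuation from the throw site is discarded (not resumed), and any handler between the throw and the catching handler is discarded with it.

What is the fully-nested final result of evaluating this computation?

Step-by-step:
throw(4) @ H2 caught ⇒ 30
H3 returns [30]
H4 returns [[30]]
= [[30]]

Answer: [[30]]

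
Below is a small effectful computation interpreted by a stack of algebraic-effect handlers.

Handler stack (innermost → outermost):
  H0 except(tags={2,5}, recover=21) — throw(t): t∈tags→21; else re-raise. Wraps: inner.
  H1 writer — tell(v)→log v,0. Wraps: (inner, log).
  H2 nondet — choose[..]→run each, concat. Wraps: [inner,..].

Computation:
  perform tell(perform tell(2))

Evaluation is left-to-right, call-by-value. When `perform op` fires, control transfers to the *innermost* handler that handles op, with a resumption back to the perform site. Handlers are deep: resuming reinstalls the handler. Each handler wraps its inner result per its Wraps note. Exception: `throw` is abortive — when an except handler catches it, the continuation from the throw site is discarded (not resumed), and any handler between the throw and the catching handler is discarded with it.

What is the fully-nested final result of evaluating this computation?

Step-by-step:
tell(2) @ H1 ⇒ log+=2
tell(0) @ H1 ⇒ log+=0
H0 returns 0
H1 returns (0, (2, 0))
H2 returns [(0, (2, 0))]
= [(0, (2, 0))]

Answer: [(0, (2, 0))]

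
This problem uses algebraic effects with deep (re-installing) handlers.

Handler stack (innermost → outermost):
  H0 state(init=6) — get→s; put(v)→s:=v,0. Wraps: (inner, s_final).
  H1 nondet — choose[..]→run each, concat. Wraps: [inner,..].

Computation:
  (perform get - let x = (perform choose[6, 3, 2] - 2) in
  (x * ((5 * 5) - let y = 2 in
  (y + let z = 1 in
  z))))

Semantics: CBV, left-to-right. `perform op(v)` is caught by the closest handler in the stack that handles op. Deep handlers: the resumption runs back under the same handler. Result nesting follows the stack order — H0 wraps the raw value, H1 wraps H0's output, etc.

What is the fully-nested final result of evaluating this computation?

Answer: [(-82, 6), (-16, 6), (6, 6)]

Step-by-step:
get @ H0 ⇒ 6
choose[6, 3, 2] @ H1
  branch[0] choose=6:
    H0 returns (-82, 6)
    H1 returns [(-82, 6)]
  branch[1] choose=3:
    H0 returns (-16, 6)
    H1 returns [(-16, 6)]
  branch[2] choose=2:
    H0 returns (6, 6)
    H1 returns [(6, 6)]
= [(-82, 6), (-16, 6), (6, 6)]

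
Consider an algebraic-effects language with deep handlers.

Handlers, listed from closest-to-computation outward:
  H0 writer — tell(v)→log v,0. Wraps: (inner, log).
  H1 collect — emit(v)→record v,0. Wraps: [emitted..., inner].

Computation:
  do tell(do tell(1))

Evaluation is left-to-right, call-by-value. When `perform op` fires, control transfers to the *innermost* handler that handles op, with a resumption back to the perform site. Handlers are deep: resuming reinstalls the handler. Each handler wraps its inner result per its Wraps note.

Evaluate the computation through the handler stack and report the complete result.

Answer: [(0, (1, 0))]

Step-by-step:
tell(1) @ H0 ⇒ log+=1
tell(0) @ H0 ⇒ log+=0
H0 returns (0, (1, 0))
H1 returns [(0, (1, 0))]
= [(0, (1, 0))]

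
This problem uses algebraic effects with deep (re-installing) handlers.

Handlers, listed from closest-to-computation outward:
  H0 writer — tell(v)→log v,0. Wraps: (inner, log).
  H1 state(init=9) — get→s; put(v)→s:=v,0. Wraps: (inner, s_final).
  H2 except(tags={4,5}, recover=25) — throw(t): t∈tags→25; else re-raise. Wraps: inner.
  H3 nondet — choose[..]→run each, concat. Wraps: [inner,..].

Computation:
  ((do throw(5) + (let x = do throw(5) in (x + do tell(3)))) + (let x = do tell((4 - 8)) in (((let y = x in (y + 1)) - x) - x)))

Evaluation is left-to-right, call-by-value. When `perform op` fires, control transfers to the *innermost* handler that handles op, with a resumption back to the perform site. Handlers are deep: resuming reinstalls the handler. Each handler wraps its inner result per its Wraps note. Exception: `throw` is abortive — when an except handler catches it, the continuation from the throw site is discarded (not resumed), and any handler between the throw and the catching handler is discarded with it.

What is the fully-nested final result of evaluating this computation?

Answer: [25]

Evaluation trace:
throw(5) @ H2 caught ⇒ 25
H3 returns [25]
= [25]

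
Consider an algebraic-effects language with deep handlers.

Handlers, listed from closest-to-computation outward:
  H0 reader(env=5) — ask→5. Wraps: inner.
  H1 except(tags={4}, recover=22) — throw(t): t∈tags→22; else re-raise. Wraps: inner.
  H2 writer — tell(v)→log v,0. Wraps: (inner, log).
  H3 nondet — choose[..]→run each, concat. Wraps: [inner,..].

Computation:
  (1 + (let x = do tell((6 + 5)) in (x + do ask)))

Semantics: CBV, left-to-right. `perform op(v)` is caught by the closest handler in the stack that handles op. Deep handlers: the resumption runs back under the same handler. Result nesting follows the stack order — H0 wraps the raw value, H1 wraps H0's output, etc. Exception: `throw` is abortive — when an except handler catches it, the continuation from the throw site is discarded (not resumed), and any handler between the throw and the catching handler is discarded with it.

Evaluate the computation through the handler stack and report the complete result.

Evaluation trace:
tell(11) @ H2 ⇒ log+=11
ask @ H0 ⇒ 5
H0 returns 6
H1 returns 6
H2 returns (6, (11))
H3 returns [(6, (11))]
= [(6, (11))]

Answer: [(6, (11))]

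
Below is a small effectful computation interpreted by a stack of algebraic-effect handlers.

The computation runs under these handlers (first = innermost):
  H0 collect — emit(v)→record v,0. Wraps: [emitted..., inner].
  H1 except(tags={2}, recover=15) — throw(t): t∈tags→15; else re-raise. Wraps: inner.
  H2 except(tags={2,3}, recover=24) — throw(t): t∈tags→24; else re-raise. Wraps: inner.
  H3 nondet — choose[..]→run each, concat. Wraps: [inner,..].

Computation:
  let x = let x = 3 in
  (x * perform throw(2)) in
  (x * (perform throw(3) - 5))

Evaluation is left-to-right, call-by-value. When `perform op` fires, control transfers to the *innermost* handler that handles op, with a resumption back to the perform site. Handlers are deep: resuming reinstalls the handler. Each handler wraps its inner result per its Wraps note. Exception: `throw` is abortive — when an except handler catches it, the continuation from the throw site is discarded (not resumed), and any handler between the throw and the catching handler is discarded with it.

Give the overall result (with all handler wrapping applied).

Answer: [15]

Evaluation trace:
throw(2) @ H1 caught ⇒ 15
H2 returns 15
H3 returns [15]
= [15]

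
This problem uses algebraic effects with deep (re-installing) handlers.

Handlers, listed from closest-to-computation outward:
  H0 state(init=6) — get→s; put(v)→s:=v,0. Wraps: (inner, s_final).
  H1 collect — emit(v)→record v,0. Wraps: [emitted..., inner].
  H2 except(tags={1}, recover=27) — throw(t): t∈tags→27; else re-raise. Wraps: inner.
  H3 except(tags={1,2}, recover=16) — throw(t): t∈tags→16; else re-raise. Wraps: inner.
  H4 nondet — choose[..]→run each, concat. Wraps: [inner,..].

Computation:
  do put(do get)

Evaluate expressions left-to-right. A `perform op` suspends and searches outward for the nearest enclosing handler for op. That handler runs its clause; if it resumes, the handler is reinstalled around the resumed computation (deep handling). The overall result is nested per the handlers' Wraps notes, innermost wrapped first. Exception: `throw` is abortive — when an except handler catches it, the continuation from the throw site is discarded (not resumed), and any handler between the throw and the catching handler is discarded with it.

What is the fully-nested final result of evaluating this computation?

Answer: [[(0, 6)]]

Working:
get @ H0 ⇒ 6
put(6) @ H0 ⇒ s:=6
H0 returns (0, 6)
H1 returns [(0, 6)]
H2 returns [(0, 6)]
H3 returns [(0, 6)]
H4 returns [[(0, 6)]]
= [[(0, 6)]]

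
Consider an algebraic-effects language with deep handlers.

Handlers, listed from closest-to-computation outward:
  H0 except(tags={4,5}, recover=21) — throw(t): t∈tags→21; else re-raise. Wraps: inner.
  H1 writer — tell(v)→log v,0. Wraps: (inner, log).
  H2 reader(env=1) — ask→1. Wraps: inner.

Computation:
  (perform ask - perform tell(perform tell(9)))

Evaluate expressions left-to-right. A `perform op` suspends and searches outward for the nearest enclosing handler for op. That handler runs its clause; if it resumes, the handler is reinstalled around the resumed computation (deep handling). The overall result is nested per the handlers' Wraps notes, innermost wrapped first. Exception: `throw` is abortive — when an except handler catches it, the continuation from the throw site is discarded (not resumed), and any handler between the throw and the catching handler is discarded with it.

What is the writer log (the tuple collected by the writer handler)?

Evaluation trace:
ask @ H2 ⇒ 1
tell(9) @ H1 ⇒ log+=9
tell(0) @ H1 ⇒ log+=0
H0 returns 1
H1 returns (1, (9, 0))
H2 returns (1, (9, 0))
= (1, (9, 0))

Answer: (9, 0)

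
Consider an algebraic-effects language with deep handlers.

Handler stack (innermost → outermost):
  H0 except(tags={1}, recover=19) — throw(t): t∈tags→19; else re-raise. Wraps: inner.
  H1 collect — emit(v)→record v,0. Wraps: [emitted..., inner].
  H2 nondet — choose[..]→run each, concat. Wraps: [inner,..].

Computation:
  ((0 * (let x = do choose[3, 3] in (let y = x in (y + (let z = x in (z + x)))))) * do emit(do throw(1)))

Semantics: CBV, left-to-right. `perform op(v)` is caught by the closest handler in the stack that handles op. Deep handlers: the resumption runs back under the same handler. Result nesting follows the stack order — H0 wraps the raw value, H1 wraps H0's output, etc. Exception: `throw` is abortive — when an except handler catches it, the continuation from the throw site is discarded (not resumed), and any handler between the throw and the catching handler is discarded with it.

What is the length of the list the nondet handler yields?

Answer: 2

Working:
choose[3, 3] @ H2
  branch[0] choose=3:
    throw(1) @ H0 caught ⇒ 19
    H1 returns [19]
    H2 returns [[19]]
  branch[1] choose=3:
    throw(1) @ H0 caught ⇒ 19
    H1 returns [19]
    H2 returns [[19]]
= [[19], [19]]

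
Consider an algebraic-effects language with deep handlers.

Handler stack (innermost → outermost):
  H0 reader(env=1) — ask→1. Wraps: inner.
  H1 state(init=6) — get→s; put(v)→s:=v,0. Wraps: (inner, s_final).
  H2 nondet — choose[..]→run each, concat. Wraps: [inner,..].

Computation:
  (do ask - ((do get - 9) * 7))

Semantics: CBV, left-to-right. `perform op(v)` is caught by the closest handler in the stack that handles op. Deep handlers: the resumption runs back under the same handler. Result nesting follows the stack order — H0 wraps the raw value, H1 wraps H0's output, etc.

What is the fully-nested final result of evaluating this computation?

Answer: [(22, 6)]

Step-by-step:
ask @ H0 ⇒ 1
get @ H1 ⇒ 6
H0 returns 22
H1 returns (22, 6)
H2 returns [(22, 6)]
= [(22, 6)]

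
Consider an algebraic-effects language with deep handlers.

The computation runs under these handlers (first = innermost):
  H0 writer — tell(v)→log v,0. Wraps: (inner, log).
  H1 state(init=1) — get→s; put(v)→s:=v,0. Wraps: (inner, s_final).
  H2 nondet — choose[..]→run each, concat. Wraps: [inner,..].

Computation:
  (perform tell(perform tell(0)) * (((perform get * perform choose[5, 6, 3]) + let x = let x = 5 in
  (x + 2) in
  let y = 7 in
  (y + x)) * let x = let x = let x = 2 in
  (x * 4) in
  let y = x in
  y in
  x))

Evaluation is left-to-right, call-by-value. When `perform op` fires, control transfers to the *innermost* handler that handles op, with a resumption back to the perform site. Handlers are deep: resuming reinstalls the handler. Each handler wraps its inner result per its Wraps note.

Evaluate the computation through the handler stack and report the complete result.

Working:
tell(0) @ H0 ⇒ log+=0
tell(0) @ H0 ⇒ log+=0
get @ H1 ⇒ 1
choose[5, 6, 3] @ H2
  branch[0] choose=5:
    H0 returns (0, (0, 0))
    H1 returns ((0, (0, 0)), 1)
    H2 returns [((0, (0, 0)), 1)]
  branch[1] choose=6:
    H0 returns (0, (0, 0))
    H1 returns ((0, (0, 0)), 1)
    H2 returns [((0, (0, 0)), 1)]
  branch[2] choose=3:
    H0 returns (0, (0, 0))
    H1 returns ((0, (0, 0)), 1)
    H2 returns [((0, (0, 0)), 1)]
= [((0, (0, 0)), 1), ((0, (0, 0)), 1), ((0, (0, 0)), 1)]

Answer: [((0, (0, 0)), 1), ((0, (0, 0)), 1), ((0, (0, 0)), 1)]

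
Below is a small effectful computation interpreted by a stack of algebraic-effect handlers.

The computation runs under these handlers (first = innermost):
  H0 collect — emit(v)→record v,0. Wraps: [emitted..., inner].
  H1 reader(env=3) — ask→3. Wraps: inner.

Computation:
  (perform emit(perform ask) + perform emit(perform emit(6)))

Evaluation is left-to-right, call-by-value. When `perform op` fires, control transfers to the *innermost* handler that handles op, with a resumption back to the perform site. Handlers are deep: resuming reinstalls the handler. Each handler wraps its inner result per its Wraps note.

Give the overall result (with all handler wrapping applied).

Answer: [3, 6, 0, 0]

Working:
ask @ H1 ⇒ 3
emit(3) @ H0 ⇒ out+=3
emit(6) @ H0 ⇒ out+=6
emit(0) @ H0 ⇒ out+=0
H0 returns [3, 6, 0, 0]
H1 returns [3, 6, 0, 0]
= [3, 6, 0, 0]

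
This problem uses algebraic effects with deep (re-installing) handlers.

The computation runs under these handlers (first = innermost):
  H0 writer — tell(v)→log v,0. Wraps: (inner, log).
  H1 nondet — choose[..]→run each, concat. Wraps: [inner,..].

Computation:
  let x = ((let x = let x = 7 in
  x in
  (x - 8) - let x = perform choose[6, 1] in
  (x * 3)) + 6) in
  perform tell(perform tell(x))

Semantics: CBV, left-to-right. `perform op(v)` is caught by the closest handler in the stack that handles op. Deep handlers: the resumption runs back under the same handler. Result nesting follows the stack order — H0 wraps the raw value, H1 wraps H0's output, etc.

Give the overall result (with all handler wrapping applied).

Answer: [(0, (-13, 0)), (0, (2, 0))]

Evaluation trace:
choose[6, 1] @ H1
  branch[0] choose=6:
    tell(-13) @ H0 ⇒ log+=-13
    tell(0) @ H0 ⇒ log+=0
    H0 returns (0, (-13, 0))
    H1 returns [(0, (-13, 0))]
  branch[1] choose=1:
    tell(2) @ H0 ⇒ log+=2
    tell(0) @ H0 ⇒ log+=0
    H0 returns (0, (2, 0))
    H1 returns [(0, (2, 0))]
= [(0, (-13, 0)), (0, (2, 0))]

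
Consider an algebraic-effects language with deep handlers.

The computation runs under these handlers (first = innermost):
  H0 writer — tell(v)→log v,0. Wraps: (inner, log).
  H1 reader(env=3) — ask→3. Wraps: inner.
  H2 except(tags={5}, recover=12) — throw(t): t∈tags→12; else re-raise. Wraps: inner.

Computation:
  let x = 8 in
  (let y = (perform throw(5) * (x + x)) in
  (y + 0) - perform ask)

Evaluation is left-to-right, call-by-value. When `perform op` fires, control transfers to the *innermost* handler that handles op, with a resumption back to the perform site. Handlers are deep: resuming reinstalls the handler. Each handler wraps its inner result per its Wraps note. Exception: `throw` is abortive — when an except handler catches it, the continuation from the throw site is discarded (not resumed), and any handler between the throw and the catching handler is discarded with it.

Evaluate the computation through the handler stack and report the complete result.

Answer: 12

Step-by-step:
throw(5) @ H2 caught ⇒ 12
= 12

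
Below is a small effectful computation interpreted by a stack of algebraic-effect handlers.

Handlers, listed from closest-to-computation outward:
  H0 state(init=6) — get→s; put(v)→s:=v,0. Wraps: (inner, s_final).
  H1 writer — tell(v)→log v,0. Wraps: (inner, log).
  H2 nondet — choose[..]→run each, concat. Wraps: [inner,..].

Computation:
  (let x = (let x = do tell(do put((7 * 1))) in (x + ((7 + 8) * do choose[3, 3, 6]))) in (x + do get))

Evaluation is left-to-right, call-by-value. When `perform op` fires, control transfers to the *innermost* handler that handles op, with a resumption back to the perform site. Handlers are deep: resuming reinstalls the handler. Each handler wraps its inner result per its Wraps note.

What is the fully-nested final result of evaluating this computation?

Step-by-step:
put(7) @ H0 ⇒ s:=7
tell(0) @ H1 ⇒ log+=0
choose[3, 3, 6] @ H2
  branch[0] choose=3:
    get @ H0 ⇒ 7
    H0 returns (52, 7)
    H1 returns ((52, 7), (0))
    H2 returns [((52, 7), (0))]
  branch[1] choose=3:
    get @ H0 ⇒ 7
    H0 returns (52, 7)
    H1 returns ((52, 7), (0))
    H2 returns [((52, 7), (0))]
  branch[2] choose=6:
    get @ H0 ⇒ 7
    H0 returns (97, 7)
    H1 returns ((97, 7), (0))
    H2 returns [((97, 7), (0))]
= [((52, 7), (0)), ((52, 7), (0)), ((97, 7), (0))]

Answer: [((52, 7), (0)), ((52, 7), (0)), ((97, 7), (0))]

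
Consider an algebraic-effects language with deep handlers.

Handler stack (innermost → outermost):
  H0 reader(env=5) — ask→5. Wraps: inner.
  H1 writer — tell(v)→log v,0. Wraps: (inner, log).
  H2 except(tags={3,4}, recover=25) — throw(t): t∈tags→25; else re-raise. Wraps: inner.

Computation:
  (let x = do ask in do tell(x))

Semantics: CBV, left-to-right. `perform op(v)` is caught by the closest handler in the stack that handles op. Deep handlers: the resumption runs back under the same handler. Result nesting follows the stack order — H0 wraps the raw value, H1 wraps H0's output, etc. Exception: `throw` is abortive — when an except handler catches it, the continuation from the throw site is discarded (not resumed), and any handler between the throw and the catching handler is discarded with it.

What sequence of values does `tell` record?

Answer: (5)

Evaluation trace:
ask @ H0 ⇒ 5
tell(5) @ H1 ⇒ log+=5
H0 returns 0
H1 returns (0, (5))
H2 returns (0, (5))
= (0, (5))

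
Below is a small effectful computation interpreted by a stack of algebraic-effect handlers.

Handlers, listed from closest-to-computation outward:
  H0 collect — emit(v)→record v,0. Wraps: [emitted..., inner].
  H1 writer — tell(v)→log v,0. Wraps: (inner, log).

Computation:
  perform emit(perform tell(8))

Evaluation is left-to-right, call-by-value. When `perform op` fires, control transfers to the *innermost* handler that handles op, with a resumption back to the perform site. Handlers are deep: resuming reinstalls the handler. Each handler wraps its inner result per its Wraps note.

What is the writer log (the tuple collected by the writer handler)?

Working:
tell(8) @ H1 ⇒ log+=8
emit(0) @ H0 ⇒ out+=0
H0 returns [0, 0]
H1 returns ([0, 0], (8))
= ([0, 0], (8))

Answer: (8)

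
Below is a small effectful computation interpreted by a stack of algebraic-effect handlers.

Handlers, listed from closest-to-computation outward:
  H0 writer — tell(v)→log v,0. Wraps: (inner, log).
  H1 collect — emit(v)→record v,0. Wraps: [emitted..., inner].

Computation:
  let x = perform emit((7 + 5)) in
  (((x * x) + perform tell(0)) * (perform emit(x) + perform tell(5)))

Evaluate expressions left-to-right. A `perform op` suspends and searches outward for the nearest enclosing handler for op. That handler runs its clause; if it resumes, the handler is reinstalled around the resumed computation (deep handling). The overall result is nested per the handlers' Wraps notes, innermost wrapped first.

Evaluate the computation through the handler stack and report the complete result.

Answer: [12, 0, (0, (0, 5))]

Working:
emit(12) @ H1 ⇒ out+=12
tell(0) @ H0 ⇒ log+=0
emit(0) @ H1 ⇒ out+=0
tell(5) @ H0 ⇒ log+=5
H0 returns (0, (0, 5))
H1 returns [12, 0, (0, (0, 5))]
= [12, 0, (0, (0, 5))]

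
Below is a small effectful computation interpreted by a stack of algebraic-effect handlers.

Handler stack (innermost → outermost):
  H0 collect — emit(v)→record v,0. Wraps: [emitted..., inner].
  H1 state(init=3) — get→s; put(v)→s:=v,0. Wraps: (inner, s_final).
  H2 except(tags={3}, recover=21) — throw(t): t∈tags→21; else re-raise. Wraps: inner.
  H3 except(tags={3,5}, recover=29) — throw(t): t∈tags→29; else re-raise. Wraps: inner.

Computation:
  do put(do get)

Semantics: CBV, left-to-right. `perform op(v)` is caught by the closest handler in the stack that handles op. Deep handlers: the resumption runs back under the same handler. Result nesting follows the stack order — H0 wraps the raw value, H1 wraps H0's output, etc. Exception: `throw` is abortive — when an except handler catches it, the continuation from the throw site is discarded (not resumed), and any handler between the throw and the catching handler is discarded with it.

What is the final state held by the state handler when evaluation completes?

Step-by-step:
get @ H1 ⇒ 3
put(3) @ H1 ⇒ s:=3
H0 returns [0]
H1 returns ([0], 3)
H2 returns ([0], 3)
H3 returns ([0], 3)
= ([0], 3)

Answer: 3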